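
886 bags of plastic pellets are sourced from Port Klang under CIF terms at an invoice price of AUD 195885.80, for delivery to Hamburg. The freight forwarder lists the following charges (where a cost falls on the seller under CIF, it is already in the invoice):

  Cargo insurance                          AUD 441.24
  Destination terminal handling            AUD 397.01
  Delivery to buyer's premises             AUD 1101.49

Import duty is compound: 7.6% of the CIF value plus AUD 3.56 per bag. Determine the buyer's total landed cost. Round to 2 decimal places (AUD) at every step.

CIF: the seller pays costs through ocean freight and marine insurance to the destination port.
Already in the invoice (seller's account under CIF): insurance — exclude.
The CIF price already equals the CIF value: 195885.80
Ad valorem component: 195885.80 × 7.6% = 14887.32
Specific component: 886 × 3.56 = 3154.16
Import duty = 14887.32 + 3154.16 = 18041.48
Buyer bears: destination terminal 397.01 + delivery 1101.49 + duty 18041.48 = 19539.98
Landed cost = invoice 195885.80 + 19539.98 = 215425.78

Total landed cost: AUD 215425.78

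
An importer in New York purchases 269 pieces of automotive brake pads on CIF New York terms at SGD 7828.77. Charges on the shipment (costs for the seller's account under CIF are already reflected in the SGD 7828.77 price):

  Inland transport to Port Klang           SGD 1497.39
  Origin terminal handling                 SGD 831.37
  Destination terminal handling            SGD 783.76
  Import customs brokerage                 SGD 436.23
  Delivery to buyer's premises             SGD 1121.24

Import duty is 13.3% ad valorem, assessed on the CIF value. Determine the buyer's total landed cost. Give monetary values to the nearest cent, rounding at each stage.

CIF: the seller pays costs through ocean freight and marine insurance to the destination port.
Already in the invoice (seller's account under CIF): inland to port, origin terminal — exclude.
The CIF price already equals the CIF value: 7828.77
Import duty = 7828.77 × 13.3% = 1041.23
Buyer bears: destination terminal 783.76 + brokerage 436.23 + delivery 1121.24 + duty 1041.23 = 3382.46
Landed cost = invoice 7828.77 + 3382.46 = 11211.23

Total landed cost: SGD 11211.23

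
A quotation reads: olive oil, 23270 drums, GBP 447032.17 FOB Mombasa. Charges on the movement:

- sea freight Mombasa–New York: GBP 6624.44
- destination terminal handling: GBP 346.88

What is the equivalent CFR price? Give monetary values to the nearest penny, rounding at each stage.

CFR price: GBP 453656.61

Not relevant to the conversion: destination terminal — on the buyer under both terms; not part of either seller's price.
From FOB to CFR, the seller additionally bears: freight.
CFR price = 447032.17 + 6624.44 = 453656.61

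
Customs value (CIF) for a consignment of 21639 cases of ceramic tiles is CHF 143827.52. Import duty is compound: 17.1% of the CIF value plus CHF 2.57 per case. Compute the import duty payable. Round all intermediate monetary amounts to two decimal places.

Ad valorem component: 143827.52 × 17.1% = 24594.51
Specific component: 21639 × 2.57 = 55612.23
Import duty = 24594.51 + 55612.23 = 80206.74

Import duty: CHF 80206.74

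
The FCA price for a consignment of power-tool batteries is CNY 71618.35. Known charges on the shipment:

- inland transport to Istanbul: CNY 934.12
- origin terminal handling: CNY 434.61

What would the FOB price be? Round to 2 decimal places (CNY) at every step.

Not relevant to the conversion: inland to port — on the seller under both FCA and FOB; already in the FCA price and stays in the FOB price.
From FCA to FOB, the seller additionally bears: origin terminal.
FOB price = 71618.35 + 434.61 = 72052.96

FOB price: CNY 72052.96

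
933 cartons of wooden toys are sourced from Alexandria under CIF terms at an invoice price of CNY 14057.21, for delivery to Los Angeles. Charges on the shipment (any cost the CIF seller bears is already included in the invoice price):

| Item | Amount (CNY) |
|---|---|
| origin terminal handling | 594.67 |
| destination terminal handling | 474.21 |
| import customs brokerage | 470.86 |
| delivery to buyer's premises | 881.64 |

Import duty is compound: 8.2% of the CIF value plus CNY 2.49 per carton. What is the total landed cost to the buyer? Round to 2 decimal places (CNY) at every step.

CIF: the seller pays costs through ocean freight and marine insurance to the destination port.
Already in the invoice (seller's account under CIF): origin terminal — exclude.
The CIF price already equals the CIF value: 14057.21
Ad valorem component: 14057.21 × 8.2% = 1152.69
Specific component: 933 × 2.49 = 2323.17
Import duty = 1152.69 + 2323.17 = 3475.86
Buyer bears: destination terminal 474.21 + brokerage 470.86 + delivery 881.64 + duty 3475.86 = 5302.57
Landed cost = invoice 14057.21 + 5302.57 = 19359.78

Total landed cost: CNY 19359.78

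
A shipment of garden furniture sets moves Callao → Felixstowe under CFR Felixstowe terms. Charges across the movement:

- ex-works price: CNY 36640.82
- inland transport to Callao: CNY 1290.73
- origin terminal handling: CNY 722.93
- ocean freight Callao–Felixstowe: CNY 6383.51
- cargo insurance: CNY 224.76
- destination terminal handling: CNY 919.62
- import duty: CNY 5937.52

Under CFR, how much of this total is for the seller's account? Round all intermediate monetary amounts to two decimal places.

Seller's account: CNY 45037.99

CFR: the seller pays costs through ocean freight to the destination port, but not insurance.
Seller's account: goods 36640.82 + inland to port 1290.73 + origin terminal 722.93 + freight 6383.51 = 45037.99
Buyer's account: insurance 224.76 + destination terminal 919.62 + duty 5937.52 = 7081.90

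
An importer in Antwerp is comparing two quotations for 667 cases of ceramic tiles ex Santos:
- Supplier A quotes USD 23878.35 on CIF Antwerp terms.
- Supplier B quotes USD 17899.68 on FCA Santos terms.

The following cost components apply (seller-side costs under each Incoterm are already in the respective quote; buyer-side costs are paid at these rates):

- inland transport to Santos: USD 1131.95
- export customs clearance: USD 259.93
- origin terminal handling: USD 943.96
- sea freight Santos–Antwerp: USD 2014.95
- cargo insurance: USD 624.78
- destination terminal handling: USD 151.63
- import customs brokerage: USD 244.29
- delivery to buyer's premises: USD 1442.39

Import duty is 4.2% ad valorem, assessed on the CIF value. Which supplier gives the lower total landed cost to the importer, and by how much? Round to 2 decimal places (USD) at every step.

Supplier B is cheaper by USD 2495.57

Supplier A (CIF):
The CIF price already equals the CIF value: 23878.35
Import duty = 23878.35 × 4.2% = 1002.89
Buyer bears (A): 151.63 + 244.29 + 1442.39 = 1838.31
Landed cost (A) = invoice 23878.35 + 1838.31 + duty 1002.89 = 26719.55
Supplier B (FCA):
CIF value = FCA price + origin terminal + freight + insurance = 17899.68 + 943.96 + 2014.95 + 624.78 = 21483.37
Import duty = 21483.37 × 4.2% = 902.30
Buyer bears (B): 943.96 + 2014.95 + 624.78 + 151.63 + 244.29 + 1442.39 = 5422.00
Landed cost (B) = invoice 17899.68 + 5422.00 + duty 902.30 = 24223.98
Difference = |26719.55 − 24223.98| = 2495.57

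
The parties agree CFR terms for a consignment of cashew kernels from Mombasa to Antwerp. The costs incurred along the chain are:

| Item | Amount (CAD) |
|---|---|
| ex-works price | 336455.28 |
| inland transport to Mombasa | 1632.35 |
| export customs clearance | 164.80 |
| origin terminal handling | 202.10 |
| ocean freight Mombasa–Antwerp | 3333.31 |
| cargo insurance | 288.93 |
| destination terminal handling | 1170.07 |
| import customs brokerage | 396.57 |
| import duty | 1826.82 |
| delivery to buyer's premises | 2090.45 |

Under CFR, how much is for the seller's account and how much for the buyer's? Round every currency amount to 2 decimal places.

CFR: the seller pays costs through ocean freight to the destination port, but not insurance.
Seller's account: goods 336455.28 + inland to port 1632.35 + export clearance 164.80 + origin terminal 202.10 + freight 3333.31 = 341787.84
Buyer's account: insurance 288.93 + destination terminal 1170.07 + brokerage 396.57 + duty 1826.82 + delivery 2090.45 = 5772.84

Seller: CAD 341787.84; buyer: CAD 5772.84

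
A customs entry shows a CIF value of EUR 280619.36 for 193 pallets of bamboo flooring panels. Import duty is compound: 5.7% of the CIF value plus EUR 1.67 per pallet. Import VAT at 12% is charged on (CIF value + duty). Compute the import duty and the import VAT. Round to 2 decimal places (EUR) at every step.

Ad valorem component: 280619.36 × 5.7% = 15995.30
Specific component: 193 × 1.67 = 322.31
Import duty = 15995.30 + 322.31 = 16317.61
VAT base = CIF + duty = 280619.36 + 16317.61 = 296936.97
Import VAT = 296936.97 × 12% = 35632.44

Import duty: EUR 16317.61; import VAT: EUR 35632.44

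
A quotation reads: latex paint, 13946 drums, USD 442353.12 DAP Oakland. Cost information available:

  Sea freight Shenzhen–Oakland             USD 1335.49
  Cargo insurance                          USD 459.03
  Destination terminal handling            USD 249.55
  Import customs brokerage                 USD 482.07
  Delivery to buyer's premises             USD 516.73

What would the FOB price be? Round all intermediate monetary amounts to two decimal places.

FOB price: USD 439792.32

Not relevant to the conversion: brokerage — on the buyer under both terms; not part of either seller's price.
From DAP to FOB, the seller no longer bears: freight, insurance, destination terminal, delivery.
FOB price = 442353.12 − 1335.49 − 459.03 − 249.55 − 516.73 = 439792.32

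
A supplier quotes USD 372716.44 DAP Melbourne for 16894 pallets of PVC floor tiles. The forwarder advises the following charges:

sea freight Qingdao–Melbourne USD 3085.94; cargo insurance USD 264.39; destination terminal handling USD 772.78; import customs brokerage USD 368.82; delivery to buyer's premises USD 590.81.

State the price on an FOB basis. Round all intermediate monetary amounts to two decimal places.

FOB price: USD 368002.52

Not relevant to the conversion: brokerage — on the buyer under both terms; not part of either seller's price.
From DAP to FOB, the seller no longer bears: freight, insurance, destination terminal, delivery.
FOB price = 372716.44 − 3085.94 − 264.39 − 772.78 − 590.81 = 368002.52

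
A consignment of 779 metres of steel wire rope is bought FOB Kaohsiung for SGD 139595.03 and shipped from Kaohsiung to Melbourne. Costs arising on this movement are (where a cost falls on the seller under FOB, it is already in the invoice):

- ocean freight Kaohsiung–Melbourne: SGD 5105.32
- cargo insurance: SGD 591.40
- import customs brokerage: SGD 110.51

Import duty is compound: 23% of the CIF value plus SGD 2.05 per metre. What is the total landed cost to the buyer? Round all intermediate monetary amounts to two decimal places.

Total landed cost: SGD 180416.31

FOB: the seller bears costs until goods are on board at the origin port; the buyer bears freight, insurance and all costs thereafter.
CIF value = FOB price + freight + insurance = 139595.03 + 5105.32 + 591.40 = 145291.75
Ad valorem component: 145291.75 × 23% = 33417.10
Specific component: 779 × 2.05 = 1596.95
Import duty = 33417.10 + 1596.95 = 35014.05
Buyer bears: freight 5105.32 + insurance 591.40 + brokerage 110.51 + duty 35014.05 = 40821.28
Landed cost = invoice 139595.03 + 40821.28 = 180416.31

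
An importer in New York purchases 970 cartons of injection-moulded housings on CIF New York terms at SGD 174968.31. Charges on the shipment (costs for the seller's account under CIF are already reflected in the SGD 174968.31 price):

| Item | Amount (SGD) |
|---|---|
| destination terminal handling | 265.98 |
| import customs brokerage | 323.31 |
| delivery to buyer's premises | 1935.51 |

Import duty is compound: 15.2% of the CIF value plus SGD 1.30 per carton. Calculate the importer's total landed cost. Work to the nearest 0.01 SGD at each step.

CIF: the seller pays costs through ocean freight and marine insurance to the destination port.
The CIF price already equals the CIF value: 174968.31
Ad valorem component: 174968.31 × 15.2% = 26595.18
Specific component: 970 × 1.30 = 1261.00
Import duty = 26595.18 + 1261.00 = 27856.18
Buyer bears: destination terminal 265.98 + brokerage 323.31 + delivery 1935.51 + duty 27856.18 = 30380.98
Landed cost = invoice 174968.31 + 30380.98 = 205349.29

Total landed cost: SGD 205349.29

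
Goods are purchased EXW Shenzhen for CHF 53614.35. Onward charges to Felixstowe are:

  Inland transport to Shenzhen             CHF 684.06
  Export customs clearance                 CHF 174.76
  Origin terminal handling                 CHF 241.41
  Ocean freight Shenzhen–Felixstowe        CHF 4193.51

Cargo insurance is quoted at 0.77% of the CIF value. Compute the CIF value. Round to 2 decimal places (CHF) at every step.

Let C be the CIF value. C = EXW price + pre-shipment costs + freight + 0.77% × C
C − 0.77% × C = 53614.35 + 684.06 + 174.76 + 241.41 + 4193.51
0.9923 × C = 58908.09
C = 58908.09 / 0.9923 = 59365.20
Insurance premium = 0.77% × 59365.20 = 457.11

CIF value: CHF 59365.20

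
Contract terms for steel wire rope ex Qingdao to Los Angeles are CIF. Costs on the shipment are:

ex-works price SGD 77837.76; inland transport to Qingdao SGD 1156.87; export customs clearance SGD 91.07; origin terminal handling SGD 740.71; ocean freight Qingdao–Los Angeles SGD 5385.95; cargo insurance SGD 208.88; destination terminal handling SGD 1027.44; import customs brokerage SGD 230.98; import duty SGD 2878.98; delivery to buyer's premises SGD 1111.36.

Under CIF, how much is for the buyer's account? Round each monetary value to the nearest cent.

Buyer's account: SGD 5248.76

CIF: the seller pays costs through ocean freight and marine insurance to the destination port.
Seller's account: goods 77837.76 + inland to port 1156.87 + export clearance 91.07 + origin terminal 740.71 + freight 5385.95 + insurance 208.88 = 85421.24
Buyer's account: destination terminal 1027.44 + brokerage 230.98 + duty 2878.98 + delivery 1111.36 = 5248.76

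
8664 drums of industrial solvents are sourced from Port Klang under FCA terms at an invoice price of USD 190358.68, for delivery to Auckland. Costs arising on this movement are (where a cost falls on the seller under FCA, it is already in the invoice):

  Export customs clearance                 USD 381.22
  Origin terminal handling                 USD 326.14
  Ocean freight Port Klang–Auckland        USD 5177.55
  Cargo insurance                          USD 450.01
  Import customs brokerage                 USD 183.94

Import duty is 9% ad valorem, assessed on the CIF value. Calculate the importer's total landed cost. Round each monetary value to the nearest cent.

Total landed cost: USD 214164.43

FCA: the seller delivers export-cleared goods to the carrier; the buyer bears costs from that point.
Already in the invoice (seller's account under FCA): export clearance — exclude.
CIF value = FCA price + origin terminal + freight + insurance = 190358.68 + 326.14 + 5177.55 + 450.01 = 196312.38
Import duty = 196312.38 × 9% = 17668.11
Buyer bears: origin terminal 326.14 + freight 5177.55 + insurance 450.01 + brokerage 183.94 + duty 17668.11 = 23805.75
Landed cost = invoice 190358.68 + 23805.75 = 214164.43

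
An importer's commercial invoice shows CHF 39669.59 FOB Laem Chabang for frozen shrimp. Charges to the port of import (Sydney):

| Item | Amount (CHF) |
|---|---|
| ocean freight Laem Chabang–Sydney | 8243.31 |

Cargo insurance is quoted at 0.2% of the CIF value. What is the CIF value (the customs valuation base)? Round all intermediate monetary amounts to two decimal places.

CIF value: CHF 48008.92

Let C be the CIF value. C = FOB price + freight + 0.2% × C
C − 0.2% × C = 39669.59 + 8243.31
0.998 × C = 47912.90
C = 47912.90 / 0.998 = 48008.92
Insurance premium = 0.2% × 48008.92 = 96.02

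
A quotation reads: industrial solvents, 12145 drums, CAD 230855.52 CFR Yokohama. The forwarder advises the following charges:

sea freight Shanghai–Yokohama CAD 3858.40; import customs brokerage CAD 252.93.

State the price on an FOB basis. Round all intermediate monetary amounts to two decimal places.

FOB price: CAD 226997.12

Not relevant to the conversion: brokerage — on the buyer under both terms; not part of either seller's price.
From CFR to FOB, the seller no longer bears: freight.
FOB price = 230855.52 − 3858.40 = 226997.12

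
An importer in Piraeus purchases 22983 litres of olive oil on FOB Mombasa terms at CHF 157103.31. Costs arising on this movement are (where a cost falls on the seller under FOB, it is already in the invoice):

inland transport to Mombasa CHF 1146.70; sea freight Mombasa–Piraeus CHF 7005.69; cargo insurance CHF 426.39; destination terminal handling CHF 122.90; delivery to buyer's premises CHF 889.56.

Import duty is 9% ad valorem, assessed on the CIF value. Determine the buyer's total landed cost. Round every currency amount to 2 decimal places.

FOB: the seller bears costs until goods are on board at the origin port; the buyer bears freight, insurance and all costs thereafter.
Already in the invoice (seller's account under FOB): inland to port — exclude.
CIF value = FOB price + freight + insurance = 157103.31 + 7005.69 + 426.39 = 164535.39
Import duty = 164535.39 × 9% = 14808.19
Buyer bears: freight 7005.69 + insurance 426.39 + destination terminal 122.90 + delivery 889.56 + duty 14808.19 = 23252.73
Landed cost = invoice 157103.31 + 23252.73 = 180356.04

Total landed cost: CHF 180356.04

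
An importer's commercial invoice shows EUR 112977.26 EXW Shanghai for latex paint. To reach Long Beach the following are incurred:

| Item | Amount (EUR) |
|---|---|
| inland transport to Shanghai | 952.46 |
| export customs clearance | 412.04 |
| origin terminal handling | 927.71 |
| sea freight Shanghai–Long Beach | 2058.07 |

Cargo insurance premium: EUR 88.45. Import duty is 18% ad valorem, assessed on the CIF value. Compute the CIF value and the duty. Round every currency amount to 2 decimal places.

CIF value: EUR 117415.99; import duty: EUR 21134.88

CIF = EXW price + pre-shipment costs + freight + insurance
CIF = 112977.26 + 952.46 + 412.04 + 927.71 + 2058.07 + 88.45 = 117415.99
Import duty = 117415.99 × 18% = 21134.88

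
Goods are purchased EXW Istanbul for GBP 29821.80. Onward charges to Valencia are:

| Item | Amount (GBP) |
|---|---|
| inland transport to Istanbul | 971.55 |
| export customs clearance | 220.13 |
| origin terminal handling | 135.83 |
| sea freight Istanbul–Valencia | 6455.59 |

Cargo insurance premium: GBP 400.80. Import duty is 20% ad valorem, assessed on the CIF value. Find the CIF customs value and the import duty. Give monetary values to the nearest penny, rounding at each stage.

CIF value: GBP 38005.70; import duty: GBP 7601.14

CIF = EXW price + pre-shipment costs + freight + insurance
CIF = 29821.80 + 971.55 + 220.13 + 135.83 + 6455.59 + 400.80 = 38005.70
Import duty = 38005.70 × 20% = 7601.14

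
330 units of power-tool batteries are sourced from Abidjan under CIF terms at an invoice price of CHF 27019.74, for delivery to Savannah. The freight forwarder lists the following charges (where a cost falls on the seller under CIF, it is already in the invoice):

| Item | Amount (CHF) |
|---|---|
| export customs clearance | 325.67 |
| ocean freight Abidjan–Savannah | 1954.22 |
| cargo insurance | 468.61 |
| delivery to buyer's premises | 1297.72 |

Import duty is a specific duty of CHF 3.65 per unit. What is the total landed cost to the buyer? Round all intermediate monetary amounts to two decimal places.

Total landed cost: CHF 29521.96

CIF: the seller pays costs through ocean freight and marine insurance to the destination port.
Already in the invoice (seller's account under CIF): export clearance, freight, insurance — exclude.
The CIF price already equals the CIF value: 27019.74
Import duty = 330 × 3.65 = 1204.50
Buyer bears: delivery 1297.72 + duty 1204.50 = 2502.22
Landed cost = invoice 27019.74 + 2502.22 = 29521.96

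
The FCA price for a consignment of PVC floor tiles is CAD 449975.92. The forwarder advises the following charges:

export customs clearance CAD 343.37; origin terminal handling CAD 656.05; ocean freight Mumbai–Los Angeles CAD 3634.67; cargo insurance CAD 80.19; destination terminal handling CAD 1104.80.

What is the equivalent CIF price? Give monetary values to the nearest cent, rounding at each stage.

Not relevant to the conversion: export clearance — on the seller under both FCA and CIF; already in the FCA price and stays in the CIF price. destination terminal — on the buyer under both terms; not part of either seller's price.
From FCA to CIF, the seller additionally bears: origin terminal, freight, insurance.
CIF price = 449975.92 + 656.05 + 3634.67 + 80.19 = 454346.83

CIF price: CAD 454346.83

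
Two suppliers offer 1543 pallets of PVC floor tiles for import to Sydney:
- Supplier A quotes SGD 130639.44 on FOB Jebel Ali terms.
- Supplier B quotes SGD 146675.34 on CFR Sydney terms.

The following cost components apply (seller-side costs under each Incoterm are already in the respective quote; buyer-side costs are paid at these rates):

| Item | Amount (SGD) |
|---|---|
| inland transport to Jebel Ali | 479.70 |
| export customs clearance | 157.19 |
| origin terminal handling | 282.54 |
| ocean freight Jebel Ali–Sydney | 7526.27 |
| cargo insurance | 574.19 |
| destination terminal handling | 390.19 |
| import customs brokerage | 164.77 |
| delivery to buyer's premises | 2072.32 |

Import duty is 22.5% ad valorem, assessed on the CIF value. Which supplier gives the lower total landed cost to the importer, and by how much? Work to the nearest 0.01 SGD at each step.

Supplier A (FOB):
CIF value = FOB price + freight + insurance = 130639.44 + 7526.27 + 574.19 = 138739.90
Import duty = 138739.90 × 22.5% = 31216.48
Buyer bears (A): 7526.27 + 574.19 + 390.19 + 164.77 + 2072.32 = 10727.74
Landed cost (A) = invoice 130639.44 + 10727.74 + duty 31216.48 = 172583.66
Supplier B (CFR):
CIF value = CFR price + insurance = 146675.34 + 574.19 = 147249.53
Import duty = 147249.53 × 22.5% = 33131.14
Buyer bears (B): 574.19 + 390.19 + 164.77 + 2072.32 = 3201.47
Landed cost (B) = invoice 146675.34 + 3201.47 + duty 33131.14 = 183007.95
Difference = |172583.66 − 183007.95| = 10424.29

Supplier A is cheaper by SGD 10424.29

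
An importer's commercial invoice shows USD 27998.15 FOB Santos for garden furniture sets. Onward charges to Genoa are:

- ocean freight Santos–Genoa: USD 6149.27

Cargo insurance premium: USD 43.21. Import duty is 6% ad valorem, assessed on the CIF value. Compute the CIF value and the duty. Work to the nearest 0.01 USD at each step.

CIF = FOB price + freight + insurance
CIF = 27998.15 + 6149.27 + 43.21 = 34190.63
Import duty = 34190.63 × 6% = 2051.44

CIF value: USD 34190.63; import duty: USD 2051.44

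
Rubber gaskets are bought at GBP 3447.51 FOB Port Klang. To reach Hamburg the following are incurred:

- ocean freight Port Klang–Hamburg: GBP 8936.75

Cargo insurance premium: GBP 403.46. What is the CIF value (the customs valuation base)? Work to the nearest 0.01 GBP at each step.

CIF = FOB price + freight + insurance
CIF = 3447.51 + 8936.75 + 403.46 = 12787.72

CIF value: GBP 12787.72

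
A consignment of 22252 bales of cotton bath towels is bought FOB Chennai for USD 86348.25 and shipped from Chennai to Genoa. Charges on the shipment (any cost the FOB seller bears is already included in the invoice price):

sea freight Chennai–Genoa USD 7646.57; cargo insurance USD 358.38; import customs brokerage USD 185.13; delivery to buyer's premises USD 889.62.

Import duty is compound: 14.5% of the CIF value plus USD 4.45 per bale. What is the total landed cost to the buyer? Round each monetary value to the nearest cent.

Total landed cost: USD 208130.56

FOB: the seller bears costs until goods are on board at the origin port; the buyer bears freight, insurance and all costs thereafter.
CIF value = FOB price + freight + insurance = 86348.25 + 7646.57 + 358.38 = 94353.20
Ad valorem component: 94353.20 × 14.5% = 13681.21
Specific component: 22252 × 4.45 = 99021.40
Import duty = 13681.21 + 99021.40 = 112702.61
Buyer bears: freight 7646.57 + insurance 358.38 + brokerage 185.13 + delivery 889.62 + duty 112702.61 = 121782.31
Landed cost = invoice 86348.25 + 121782.31 = 208130.56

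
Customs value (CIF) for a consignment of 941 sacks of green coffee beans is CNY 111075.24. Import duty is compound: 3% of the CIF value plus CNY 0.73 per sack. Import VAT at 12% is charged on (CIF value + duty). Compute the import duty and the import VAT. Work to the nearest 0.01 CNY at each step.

Ad valorem component: 111075.24 × 3% = 3332.26
Specific component: 941 × 0.73 = 686.93
Import duty = 3332.26 + 686.93 = 4019.19
VAT base = CIF + duty = 111075.24 + 4019.19 = 115094.43
Import VAT = 115094.43 × 12% = 13811.33

Import duty: CNY 4019.19; import VAT: CNY 13811.33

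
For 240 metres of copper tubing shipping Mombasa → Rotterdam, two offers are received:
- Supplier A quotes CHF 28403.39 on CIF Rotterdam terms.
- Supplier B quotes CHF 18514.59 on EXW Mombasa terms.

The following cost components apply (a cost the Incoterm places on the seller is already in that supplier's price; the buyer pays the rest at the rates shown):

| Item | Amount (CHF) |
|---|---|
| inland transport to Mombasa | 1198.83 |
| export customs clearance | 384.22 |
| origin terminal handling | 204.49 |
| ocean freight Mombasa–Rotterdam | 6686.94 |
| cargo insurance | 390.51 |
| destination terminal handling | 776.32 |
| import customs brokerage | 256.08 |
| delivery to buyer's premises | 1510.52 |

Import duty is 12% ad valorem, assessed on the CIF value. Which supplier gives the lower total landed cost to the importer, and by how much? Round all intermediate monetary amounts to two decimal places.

Supplier A (CIF):
The CIF price already equals the CIF value: 28403.39
Import duty = 28403.39 × 12% = 3408.41
Buyer bears (A): 776.32 + 256.08 + 1510.52 = 2542.92
Landed cost (A) = invoice 28403.39 + 2542.92 + duty 3408.41 = 34354.72
Supplier B (EXW):
CIF value = EXW price + inland to port + export clearance + origin terminal + freight + insurance = 18514.59 + 1198.83 + 384.22 + 204.49 + 6686.94 + 390.51 = 27379.58
Import duty = 27379.58 × 12% = 3285.55
Buyer bears (B): 1198.83 + 384.22 + 204.49 + 6686.94 + 390.51 + 776.32 + 256.08 + 1510.52 = 11407.91
Landed cost (B) = invoice 18514.59 + 11407.91 + duty 3285.55 = 33208.05
Difference = |34354.72 − 33208.05| = 1146.67

Supplier B is cheaper by CHF 1146.67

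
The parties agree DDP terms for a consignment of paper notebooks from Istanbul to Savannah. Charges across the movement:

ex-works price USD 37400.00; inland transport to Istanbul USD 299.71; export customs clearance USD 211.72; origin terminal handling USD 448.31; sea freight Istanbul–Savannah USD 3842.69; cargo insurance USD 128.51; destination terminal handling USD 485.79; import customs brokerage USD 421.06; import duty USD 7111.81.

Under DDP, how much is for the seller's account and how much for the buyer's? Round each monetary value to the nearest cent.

DDP: the seller bears all costs including import duty.
Seller's account: goods 37400.00 + inland to port 299.71 + export clearance 211.72 + origin terminal 448.31 + freight 3842.69 + insurance 128.51 + destination terminal 485.79 + brokerage 421.06 + duty 7111.81 = 50349.60
Buyer's account: 0.00

Seller: USD 50349.60; buyer: USD 0.00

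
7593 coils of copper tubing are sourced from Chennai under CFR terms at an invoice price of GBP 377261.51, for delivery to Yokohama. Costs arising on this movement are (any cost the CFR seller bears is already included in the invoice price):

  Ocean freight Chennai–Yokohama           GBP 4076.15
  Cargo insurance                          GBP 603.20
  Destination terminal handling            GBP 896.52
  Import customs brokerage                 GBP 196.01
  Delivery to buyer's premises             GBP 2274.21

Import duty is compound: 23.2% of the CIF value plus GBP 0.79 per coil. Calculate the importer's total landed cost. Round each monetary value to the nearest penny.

Total landed cost: GBP 474894.53

CFR: the seller pays costs through ocean freight to the destination port, but not insurance.
Already in the invoice (seller's account under CFR): freight — exclude.
CIF value = CFR price + insurance = 377261.51 + 603.20 = 377864.71
Ad valorem component: 377864.71 × 23.2% = 87664.61
Specific component: 7593 × 0.79 = 5998.47
Import duty = 87664.61 + 5998.47 = 93663.08
Buyer bears: insurance 603.20 + destination terminal 896.52 + brokerage 196.01 + delivery 2274.21 + duty 93663.08 = 97633.02
Landed cost = invoice 377261.51 + 97633.02 = 474894.53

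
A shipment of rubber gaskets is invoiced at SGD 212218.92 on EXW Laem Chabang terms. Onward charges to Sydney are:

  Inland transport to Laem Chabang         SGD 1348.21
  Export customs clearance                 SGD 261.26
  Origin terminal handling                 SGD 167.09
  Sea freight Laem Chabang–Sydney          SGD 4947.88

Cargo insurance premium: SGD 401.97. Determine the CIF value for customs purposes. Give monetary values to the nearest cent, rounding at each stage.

CIF value: SGD 219345.33

CIF = EXW price + pre-shipment costs + freight + insurance
CIF = 212218.92 + 1348.21 + 261.26 + 167.09 + 4947.88 + 401.97 = 219345.33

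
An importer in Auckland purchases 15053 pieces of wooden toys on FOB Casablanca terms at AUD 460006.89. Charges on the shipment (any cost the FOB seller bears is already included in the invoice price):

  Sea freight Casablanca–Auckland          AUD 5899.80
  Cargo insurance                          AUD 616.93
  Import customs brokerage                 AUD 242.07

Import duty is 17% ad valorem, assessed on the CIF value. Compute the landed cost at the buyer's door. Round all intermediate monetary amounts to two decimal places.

FOB: the seller bears costs until goods are on board at the origin port; the buyer bears freight, insurance and all costs thereafter.
CIF value = FOB price + freight + insurance = 460006.89 + 5899.80 + 616.93 = 466523.62
Import duty = 466523.62 × 17% = 79309.02
Buyer bears: freight 5899.80 + insurance 616.93 + brokerage 242.07 + duty 79309.02 = 86067.82
Landed cost = invoice 460006.89 + 86067.82 = 546074.71

Total landed cost: AUD 546074.71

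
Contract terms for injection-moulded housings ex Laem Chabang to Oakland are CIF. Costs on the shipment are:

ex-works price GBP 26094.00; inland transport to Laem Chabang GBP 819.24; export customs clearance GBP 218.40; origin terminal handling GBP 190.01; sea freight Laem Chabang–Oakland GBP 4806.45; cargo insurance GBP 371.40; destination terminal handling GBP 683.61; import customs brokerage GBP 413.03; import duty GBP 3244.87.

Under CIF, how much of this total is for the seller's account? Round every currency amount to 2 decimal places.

Seller's account: GBP 32499.50

CIF: the seller pays costs through ocean freight and marine insurance to the destination port.
Seller's account: goods 26094.00 + inland to port 819.24 + export clearance 218.40 + origin terminal 190.01 + freight 4806.45 + insurance 371.40 = 32499.50
Buyer's account: destination terminal 683.61 + brokerage 413.03 + duty 3244.87 = 4341.51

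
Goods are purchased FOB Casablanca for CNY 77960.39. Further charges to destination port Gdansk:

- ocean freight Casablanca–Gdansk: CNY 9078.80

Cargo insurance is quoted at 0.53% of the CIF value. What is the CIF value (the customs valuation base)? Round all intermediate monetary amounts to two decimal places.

CIF value: CNY 87502.96

Let C be the CIF value. C = FOB price + freight + 0.53% × C
C − 0.53% × C = 77960.39 + 9078.80
0.9947 × C = 87039.19
C = 87039.19 / 0.9947 = 87502.96
Insurance premium = 0.53% × 87502.96 = 463.77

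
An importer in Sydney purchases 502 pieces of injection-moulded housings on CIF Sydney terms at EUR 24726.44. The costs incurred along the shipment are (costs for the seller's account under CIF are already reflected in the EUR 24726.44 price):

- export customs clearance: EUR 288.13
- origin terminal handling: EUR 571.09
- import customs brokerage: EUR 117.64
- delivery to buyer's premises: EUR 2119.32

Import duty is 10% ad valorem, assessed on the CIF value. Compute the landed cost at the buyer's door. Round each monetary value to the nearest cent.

Total landed cost: EUR 29436.04

CIF: the seller pays costs through ocean freight and marine insurance to the destination port.
Already in the invoice (seller's account under CIF): export clearance, origin terminal — exclude.
The CIF price already equals the CIF value: 24726.44
Import duty = 24726.44 × 10% = 2472.64
Buyer bears: brokerage 117.64 + delivery 2119.32 + duty 2472.64 = 4709.60
Landed cost = invoice 24726.44 + 4709.60 = 29436.04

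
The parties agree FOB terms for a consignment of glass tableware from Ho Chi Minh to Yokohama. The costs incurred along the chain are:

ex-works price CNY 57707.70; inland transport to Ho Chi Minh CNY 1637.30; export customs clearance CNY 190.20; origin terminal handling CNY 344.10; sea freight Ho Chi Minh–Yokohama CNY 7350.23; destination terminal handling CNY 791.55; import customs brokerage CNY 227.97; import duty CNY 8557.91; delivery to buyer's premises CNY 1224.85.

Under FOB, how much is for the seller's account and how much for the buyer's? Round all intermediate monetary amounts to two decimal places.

FOB: the seller bears costs until goods are on board at the origin port; the buyer bears freight, insurance and all costs thereafter.
Seller's account: goods 57707.70 + inland to port 1637.30 + export clearance 190.20 + origin terminal 344.10 = 59879.30
Buyer's account: freight 7350.23 + destination terminal 791.55 + brokerage 227.97 + duty 8557.91 + delivery 1224.85 = 18152.51

Seller: CNY 59879.30; buyer: CNY 18152.51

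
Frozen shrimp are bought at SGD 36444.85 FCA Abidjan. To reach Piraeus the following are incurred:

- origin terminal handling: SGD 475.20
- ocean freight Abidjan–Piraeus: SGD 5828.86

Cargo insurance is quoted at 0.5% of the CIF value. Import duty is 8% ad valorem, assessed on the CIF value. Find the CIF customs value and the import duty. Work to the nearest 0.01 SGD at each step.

CIF value: SGD 42963.73; import duty: SGD 3437.10

Let C be the CIF value. C = FCA price + pre-shipment costs + freight + 0.5% × C
C − 0.5% × C = 36444.85 + 475.20 + 5828.86
0.995 × C = 42748.91
C = 42748.91 / 0.995 = 42963.73
Insurance premium = 0.5% × 42963.73 = 214.82
Import duty = 42963.73 × 8% = 3437.10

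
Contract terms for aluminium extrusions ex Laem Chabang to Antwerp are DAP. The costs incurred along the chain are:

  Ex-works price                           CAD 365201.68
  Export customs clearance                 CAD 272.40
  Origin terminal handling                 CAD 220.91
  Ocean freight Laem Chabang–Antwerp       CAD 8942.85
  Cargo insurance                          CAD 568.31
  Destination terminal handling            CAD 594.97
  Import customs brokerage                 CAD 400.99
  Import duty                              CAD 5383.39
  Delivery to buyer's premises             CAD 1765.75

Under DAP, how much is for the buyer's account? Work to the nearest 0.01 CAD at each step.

DAP: the seller bears all costs to the named destination except import duty and clearance.
Seller's account: goods 365201.68 + export clearance 272.40 + origin terminal 220.91 + freight 8942.85 + insurance 568.31 + destination terminal 594.97 + delivery 1765.75 = 377566.87
Buyer's account: brokerage 400.99 + duty 5383.39 = 5784.38

Buyer's account: CAD 5784.38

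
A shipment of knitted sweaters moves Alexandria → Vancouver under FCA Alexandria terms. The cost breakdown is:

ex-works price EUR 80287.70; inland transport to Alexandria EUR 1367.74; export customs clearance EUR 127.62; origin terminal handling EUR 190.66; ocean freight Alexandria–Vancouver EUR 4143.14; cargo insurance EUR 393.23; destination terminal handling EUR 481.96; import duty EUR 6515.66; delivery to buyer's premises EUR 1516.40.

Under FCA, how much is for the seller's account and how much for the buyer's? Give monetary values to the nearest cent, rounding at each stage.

Seller: EUR 81783.06; buyer: EUR 13241.05

FCA: the seller delivers export-cleared goods to the carrier; the buyer bears costs from that point.
Seller's account: goods 80287.70 + inland to port 1367.74 + export clearance 127.62 = 81783.06
Buyer's account: origin terminal 190.66 + freight 4143.14 + insurance 393.23 + destination terminal 481.96 + duty 6515.66 + delivery 1516.40 = 13241.05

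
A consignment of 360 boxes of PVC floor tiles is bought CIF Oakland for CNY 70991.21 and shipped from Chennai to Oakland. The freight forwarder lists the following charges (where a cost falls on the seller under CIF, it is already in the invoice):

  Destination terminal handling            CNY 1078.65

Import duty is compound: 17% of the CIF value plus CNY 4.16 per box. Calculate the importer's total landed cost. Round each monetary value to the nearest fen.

Total landed cost: CNY 85635.97

CIF: the seller pays costs through ocean freight and marine insurance to the destination port.
The CIF price already equals the CIF value: 70991.21
Ad valorem component: 70991.21 × 17% = 12068.51
Specific component: 360 × 4.16 = 1497.60
Import duty = 12068.51 + 1497.60 = 13566.11
Buyer bears: destination terminal 1078.65 + duty 13566.11 = 14644.76
Landed cost = invoice 70991.21 + 14644.76 = 85635.97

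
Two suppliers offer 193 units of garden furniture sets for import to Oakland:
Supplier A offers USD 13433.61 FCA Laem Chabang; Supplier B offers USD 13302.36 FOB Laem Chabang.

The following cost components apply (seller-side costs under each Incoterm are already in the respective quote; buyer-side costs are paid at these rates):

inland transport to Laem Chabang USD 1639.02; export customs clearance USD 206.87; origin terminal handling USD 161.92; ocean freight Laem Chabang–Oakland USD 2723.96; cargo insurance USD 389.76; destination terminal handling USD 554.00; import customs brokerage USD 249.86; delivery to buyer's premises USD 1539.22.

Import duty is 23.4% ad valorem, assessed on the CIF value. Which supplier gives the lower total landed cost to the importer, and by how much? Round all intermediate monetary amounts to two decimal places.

Supplier B is cheaper by USD 361.77

Supplier A (FCA):
CIF value = FCA price + origin terminal + freight + insurance = 13433.61 + 161.92 + 2723.96 + 389.76 = 16709.25
Import duty = 16709.25 × 23.4% = 3909.96
Buyer bears (A): 161.92 + 2723.96 + 389.76 + 554.00 + 249.86 + 1539.22 = 5618.72
Landed cost (A) = invoice 13433.61 + 5618.72 + duty 3909.96 = 22962.29
Supplier B (FOB):
CIF value = FOB price + freight + insurance = 13302.36 + 2723.96 + 389.76 = 16416.08
Import duty = 16416.08 × 23.4% = 3841.36
Buyer bears (B): 2723.96 + 389.76 + 554.00 + 249.86 + 1539.22 = 5456.80
Landed cost (B) = invoice 13302.36 + 5456.80 + duty 3841.36 = 22600.52
Difference = |22962.29 − 22600.52| = 361.77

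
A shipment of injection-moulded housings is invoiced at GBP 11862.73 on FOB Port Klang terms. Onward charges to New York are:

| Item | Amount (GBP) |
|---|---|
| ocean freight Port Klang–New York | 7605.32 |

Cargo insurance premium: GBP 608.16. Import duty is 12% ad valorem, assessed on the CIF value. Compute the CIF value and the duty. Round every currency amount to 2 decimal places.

CIF value: GBP 20076.21; import duty: GBP 2409.15

CIF = FOB price + freight + insurance
CIF = 11862.73 + 7605.32 + 608.16 = 20076.21
Import duty = 20076.21 × 12% = 2409.15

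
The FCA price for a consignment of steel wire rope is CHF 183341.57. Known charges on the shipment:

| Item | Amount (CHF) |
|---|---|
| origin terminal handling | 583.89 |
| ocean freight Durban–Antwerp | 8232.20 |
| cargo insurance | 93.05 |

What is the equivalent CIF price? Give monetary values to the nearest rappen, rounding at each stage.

From FCA to CIF, the seller additionally bears: origin terminal, freight, insurance.
CIF price = 183341.57 + 583.89 + 8232.20 + 93.05 = 192250.71

CIF price: CHF 192250.71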